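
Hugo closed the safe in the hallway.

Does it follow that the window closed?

Nothing is said about any window; only the safe is affected.

no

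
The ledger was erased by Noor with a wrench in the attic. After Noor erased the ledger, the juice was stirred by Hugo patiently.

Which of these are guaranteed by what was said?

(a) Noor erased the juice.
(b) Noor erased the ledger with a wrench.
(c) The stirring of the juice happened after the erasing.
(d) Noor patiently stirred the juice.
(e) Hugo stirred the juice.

(a) Not entailed — Noor erased the ledger, not the juice; the juice belongs to the stirring event.
(b) Entailed — the original entails any weakening of itself; this just drops 'in the attic'.
(c) Entailed — the narrative places the erasing before the stirring.
(d) Not entailed — the passage has Hugo stirring the juice, not Noor.
(e) Entailed — dropping 'patiently' leaves a sub-description the original still satisfies.

(b), (c), (e)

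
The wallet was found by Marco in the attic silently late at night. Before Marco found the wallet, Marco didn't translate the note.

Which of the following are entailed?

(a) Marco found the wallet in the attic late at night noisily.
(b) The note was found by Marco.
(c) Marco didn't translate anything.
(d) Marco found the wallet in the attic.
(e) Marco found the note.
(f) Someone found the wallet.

(a) Not entailed — 'noisily' adds a manner not in (and inconsistent with) the original.
(b) Not entailed — Marco found the wallet, not the note; the note belongs to the translating event.
(c) Not entailed — the original only denies this specific event; Marco may have translated something else.
(d) Entailed — dropping 'late at night', 'silently' leaves a sub-description the original still satisfies.
(e) Not entailed — Marco found the wallet, not the note; the note belongs to the translating event.
(f) Entailed — dropping 'late at night', 'in the attic', 'silently' and generalizing the agent leaves a sub-description the original still satisfies.

(d), (f)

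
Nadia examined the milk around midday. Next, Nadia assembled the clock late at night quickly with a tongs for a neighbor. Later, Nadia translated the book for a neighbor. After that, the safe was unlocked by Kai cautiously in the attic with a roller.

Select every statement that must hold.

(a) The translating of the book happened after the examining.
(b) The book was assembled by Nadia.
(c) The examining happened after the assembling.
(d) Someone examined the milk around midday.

(a), (d)

(a) Entailed — the narrative places the examining before the translating.
(b) Not entailed — Nadia assembled the clock, not the book; the book belongs to the translating event.
(c) Not entailed — the narrative places the examining before the assembling, not after.
(d) Entailed — the original entails any weakening of itself; this just generalizes the agent.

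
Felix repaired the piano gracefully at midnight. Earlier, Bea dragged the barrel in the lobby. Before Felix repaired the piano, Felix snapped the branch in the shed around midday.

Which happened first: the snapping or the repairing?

The connectives place the snapping before the repairing.

the snapping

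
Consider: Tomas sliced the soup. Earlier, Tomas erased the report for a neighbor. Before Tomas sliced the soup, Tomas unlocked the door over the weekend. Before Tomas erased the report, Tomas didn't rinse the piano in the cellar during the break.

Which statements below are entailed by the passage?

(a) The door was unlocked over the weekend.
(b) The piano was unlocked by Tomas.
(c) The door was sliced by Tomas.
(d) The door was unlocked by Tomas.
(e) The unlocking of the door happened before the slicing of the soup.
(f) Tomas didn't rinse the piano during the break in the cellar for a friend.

(a), (d), (e), (f)

(a) Entailed — the original entails any weakening of itself; this just generalizes the agent.
(b) Not entailed — Tomas unlocked the door, not the piano; the piano belongs to the rinsing event.
(c) Not entailed — Tomas sliced the soup, not the door; the door belongs to the unlocking event.
(d) Entailed — the original entails any weakening of itself; this just drops 'over the weekend'.
(e) Entailed — the narrative places the unlocking before the slicing.
(f) Entailed — under negation, adding a further restriction is entailed: if no such rinsing event occurred, none occurred for a friend either.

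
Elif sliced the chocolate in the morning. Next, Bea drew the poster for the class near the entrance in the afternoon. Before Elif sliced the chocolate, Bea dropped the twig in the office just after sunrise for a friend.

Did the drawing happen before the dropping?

no

The narrative orders the dropping before the drawing.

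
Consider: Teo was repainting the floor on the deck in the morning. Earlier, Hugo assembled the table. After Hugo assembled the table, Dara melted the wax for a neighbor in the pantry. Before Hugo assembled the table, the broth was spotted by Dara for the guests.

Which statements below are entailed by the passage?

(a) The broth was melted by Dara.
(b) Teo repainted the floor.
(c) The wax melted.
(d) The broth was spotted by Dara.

(c), (d)

(a) Not entailed — Dara melted the wax, not the broth; the broth belongs to the spotting event.
(b) Not entailed — 'was repainting' is progressive on an accomplishment; it does not entail the completed 'repainted'.
(c) Entailed — 'Dara melted the wax' is causative; it entails the inchoative 'the wax melted'.
(d) Entailed — the original entails any weakening of itself; this just drops 'for the guests'.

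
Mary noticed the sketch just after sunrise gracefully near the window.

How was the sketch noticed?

'gracefully' marks the manner of the noticing event.

gracefully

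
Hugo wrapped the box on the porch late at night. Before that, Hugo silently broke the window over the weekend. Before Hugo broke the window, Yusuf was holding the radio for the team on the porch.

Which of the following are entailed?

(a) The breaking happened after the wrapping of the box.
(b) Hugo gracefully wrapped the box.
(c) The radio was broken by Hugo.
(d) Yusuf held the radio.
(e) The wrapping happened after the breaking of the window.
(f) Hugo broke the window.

(d), (e), (f)

(a) Not entailed — the narrative places the breaking before the wrapping, not after.
(b) Not entailed — 'gracefully' adds information not in the original event.
(c) Not entailed — Hugo broke the window, not the radio; the radio belongs to the holding event.
(d) Entailed — 'hold' is an activity; 'was holding' entails that some holding happened, so 'held' holds.
(e) Entailed — the narrative places the breaking before the wrapping.
(f) Entailed — every conjunct here is already in the original breaking event.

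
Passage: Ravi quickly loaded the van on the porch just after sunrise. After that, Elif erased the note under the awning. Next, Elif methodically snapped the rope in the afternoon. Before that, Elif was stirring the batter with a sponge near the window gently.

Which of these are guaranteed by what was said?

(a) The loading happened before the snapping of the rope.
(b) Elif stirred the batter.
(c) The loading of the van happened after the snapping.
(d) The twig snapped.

(a) Entailed — the narrative places the loading before the snapping.
(b) Entailed — 'stir' is an activity; 'was stirring' entails that some stirring happened, so 'stirred' holds.
(c) Not entailed — the narrative places the loading before the snapping, not after.
(d) Not entailed — the rope is what snapped, not the twig.

(a), (b)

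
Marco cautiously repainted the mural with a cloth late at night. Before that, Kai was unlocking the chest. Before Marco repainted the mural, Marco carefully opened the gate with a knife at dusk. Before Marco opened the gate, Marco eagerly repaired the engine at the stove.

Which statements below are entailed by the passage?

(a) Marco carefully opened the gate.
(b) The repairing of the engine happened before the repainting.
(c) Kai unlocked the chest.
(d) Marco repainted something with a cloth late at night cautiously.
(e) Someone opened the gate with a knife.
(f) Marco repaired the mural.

(a) Entailed — dropping 'with a knife', 'at dusk' leaves a sub-description the original still satisfies.
(b) Entailed — the narrative places the repairing before the repainting.
(c) Not entailed — 'was unlocking' is progressive on an accomplishment; it does not entail the completed 'unlocked'.
(d) Entailed — generalizing the patient leaves a sub-description the original still satisfies.
(e) Entailed — the original entails any weakening of itself; this just drops 'carefully', 'at dusk' and generalizes the agent.
(f) Not entailed — Marco repaired the engine, not the mural; the mural belongs to the repainting event.

(a), (b), (d), (e)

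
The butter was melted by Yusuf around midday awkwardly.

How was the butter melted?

'awkwardly' marks the manner of the melting event.

awkwardly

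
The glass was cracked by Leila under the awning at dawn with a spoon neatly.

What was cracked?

the glass

'the glass' marks the patient of the cracking event.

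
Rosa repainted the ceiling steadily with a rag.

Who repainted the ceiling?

'Rosa' marks the agent of the repainting event.

Rosa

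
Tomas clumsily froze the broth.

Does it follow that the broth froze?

yes

'Tomas froze the broth' is the causative; it entails the inchoative 'the broth froze'.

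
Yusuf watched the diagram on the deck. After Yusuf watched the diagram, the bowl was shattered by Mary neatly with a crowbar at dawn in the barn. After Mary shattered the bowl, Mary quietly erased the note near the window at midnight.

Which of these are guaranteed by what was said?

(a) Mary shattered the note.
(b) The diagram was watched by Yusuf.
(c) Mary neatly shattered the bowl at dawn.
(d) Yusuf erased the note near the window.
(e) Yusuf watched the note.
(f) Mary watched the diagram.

(a) Not entailed — Mary shattered the bowl, not the note; the note belongs to the erasing event.
(b) Entailed — this follows by dropping conjuncts from the watching event's description.
(c) Entailed — this follows by dropping conjuncts from the shattering event's description.
(d) Not entailed — the passage has Mary erasing the note, not Yusuf.
(e) Not entailed — Yusuf watched the diagram, not the note; the note belongs to the erasing event.
(f) Not entailed — the passage has Yusuf watching the diagram, not Mary.

(b), (c)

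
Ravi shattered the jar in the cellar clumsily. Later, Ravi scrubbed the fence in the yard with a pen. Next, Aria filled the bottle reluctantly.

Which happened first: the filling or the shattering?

The connectives place the shattering before the filling.

the shattering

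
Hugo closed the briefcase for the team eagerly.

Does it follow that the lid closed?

no

Nothing is said about any lid; only the briefcase is affected.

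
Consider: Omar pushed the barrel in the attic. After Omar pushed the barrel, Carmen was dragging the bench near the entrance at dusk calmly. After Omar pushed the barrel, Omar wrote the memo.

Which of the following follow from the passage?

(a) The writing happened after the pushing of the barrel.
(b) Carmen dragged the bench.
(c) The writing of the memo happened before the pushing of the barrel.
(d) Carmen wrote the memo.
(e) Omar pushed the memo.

(a), (b)

(a) Entailed — the narrative places the pushing before the writing.
(b) Entailed — 'drag' is an activity; 'was dragging' entails that some dragging happened, so 'dragged' holds.
(c) Not entailed — the narrative places the pushing before the writing, not after.
(d) Not entailed — the passage has Omar writing the memo, not Carmen.
(e) Not entailed — Omar pushed the barrel, not the memo; the memo belongs to the writing event.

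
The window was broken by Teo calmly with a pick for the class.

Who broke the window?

'Teo' marks the agent of the breaking event.

Teo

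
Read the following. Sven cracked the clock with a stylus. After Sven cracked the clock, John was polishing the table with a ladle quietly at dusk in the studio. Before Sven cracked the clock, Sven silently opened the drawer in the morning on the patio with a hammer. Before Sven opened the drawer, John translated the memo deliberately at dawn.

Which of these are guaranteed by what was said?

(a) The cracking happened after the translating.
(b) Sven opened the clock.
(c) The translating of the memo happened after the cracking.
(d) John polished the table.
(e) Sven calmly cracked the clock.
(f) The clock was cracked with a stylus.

(a) Entailed — the narrative places the translating before the cracking.
(b) Not entailed — Sven opened the drawer, not the clock; the clock belongs to the cracking event.
(c) Not entailed — the narrative places the translating before the cracking, not after.
(d) Entailed — 'polish' is an activity; 'was polishing' entails that some polishing happened, so 'polished' holds.
(e) Not entailed — 'calmly' adds information not in the original event.
(f) Entailed — the original entails any weakening of itself; this just generalizes the agent.

(a), (d), (f)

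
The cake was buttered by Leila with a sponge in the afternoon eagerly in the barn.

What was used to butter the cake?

a sponge

'with a sponge' marks the instrument of the buttering event.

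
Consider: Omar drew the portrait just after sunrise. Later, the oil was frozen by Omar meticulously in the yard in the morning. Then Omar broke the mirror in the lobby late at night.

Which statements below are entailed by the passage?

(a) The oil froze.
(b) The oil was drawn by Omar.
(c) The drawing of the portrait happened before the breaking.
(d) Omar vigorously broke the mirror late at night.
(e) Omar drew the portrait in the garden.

(a), (c)

(a) Entailed — 'Omar froze the oil' is causative; it entails the inchoative 'the oil froze'.
(b) Not entailed — Omar drew the portrait, not the oil; the oil belongs to the freezing event.
(c) Entailed — the narrative places the drawing before the breaking.
(d) Not entailed — 'vigorously' adds information not in the original event.
(e) Not entailed — 'in the garden' adds information not in the original event.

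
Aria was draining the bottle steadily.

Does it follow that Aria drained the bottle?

'was draining' is progressive; for an accomplishment like 'drain the bottle', it doesn't entail completion.

no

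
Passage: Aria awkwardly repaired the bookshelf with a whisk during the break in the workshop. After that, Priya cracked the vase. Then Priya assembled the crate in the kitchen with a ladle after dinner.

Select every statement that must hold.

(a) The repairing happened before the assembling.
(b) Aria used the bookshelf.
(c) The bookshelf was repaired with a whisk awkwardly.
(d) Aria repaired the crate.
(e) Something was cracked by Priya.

(a), (c), (e)

(a) Entailed — the narrative places the repairing before the assembling.
(b) Not entailed — the bookshelf is the patient, not an instrument — Aria used a whisk.
(c) Entailed — the original entails any weakening of itself; this just drops 'in the workshop', 'during the break' and generalizes the agent.
(d) Not entailed — Aria repaired the bookshelf, not the crate; the crate belongs to the assembling event.
(e) Entailed — generalizing the patient leaves a sub-description the original still satisfies.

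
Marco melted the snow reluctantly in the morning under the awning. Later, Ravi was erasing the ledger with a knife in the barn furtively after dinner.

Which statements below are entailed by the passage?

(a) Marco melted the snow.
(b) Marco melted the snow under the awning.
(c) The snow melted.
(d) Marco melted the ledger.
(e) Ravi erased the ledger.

(a), (b), (c)

(a) Entailed — the original entails any weakening of itself; this just drops 'under the awning', 'in the morning', 'reluctantly'.
(b) Entailed — dropping 'in the morning', 'reluctantly' leaves a sub-description the original still satisfies.
(c) Entailed — 'Marco melted the snow' is causative; it entails the inchoative 'the snow melted'.
(d) Not entailed — Marco melted the snow, not the ledger; the ledger belongs to the erasing event.
(e) Not entailed — 'was erasing' is progressive on an accomplishment; it does not entail the completed 'erased'.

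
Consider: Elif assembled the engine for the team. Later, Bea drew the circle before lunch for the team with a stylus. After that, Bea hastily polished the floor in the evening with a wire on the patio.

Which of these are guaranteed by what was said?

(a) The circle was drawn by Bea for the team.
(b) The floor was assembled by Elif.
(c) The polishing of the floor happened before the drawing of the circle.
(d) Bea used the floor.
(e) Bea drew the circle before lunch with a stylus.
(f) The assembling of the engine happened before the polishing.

(a), (e), (f)

(a) Entailed — the original entails any weakening of itself; this just drops 'before lunch', 'with a stylus'.
(b) Not entailed — Elif assembled the engine, not the floor; the floor belongs to the polishing event.
(c) Not entailed — the narrative places the drawing before the polishing, not after.
(d) Not entailed — the floor is the patient, not an instrument — Bea used a wire.
(e) Entailed — this follows by dropping conjuncts from the drawing event's description.
(f) Entailed — the narrative places the assembling before the polishing.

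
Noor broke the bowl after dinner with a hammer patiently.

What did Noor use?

a hammer

'with a hammer' marks the instrument of the breaking event.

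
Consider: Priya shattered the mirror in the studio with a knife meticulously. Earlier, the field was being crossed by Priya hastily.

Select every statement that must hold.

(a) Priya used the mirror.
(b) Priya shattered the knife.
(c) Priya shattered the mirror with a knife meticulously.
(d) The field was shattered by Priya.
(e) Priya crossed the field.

(a) Not entailed — the mirror is the patient, not an instrument — Priya used a knife.
(b) Not entailed — the knife is the instrument, not what was shattered.
(c) Entailed — dropping 'in the studio' leaves a sub-description the original still satisfies.
(d) Not entailed — Priya shattered the mirror, not the field; the field belongs to the crossing event.
(e) Not entailed — 'was crossing' is progressive on an accomplishment; it does not entail the completed 'crossed'.

(c)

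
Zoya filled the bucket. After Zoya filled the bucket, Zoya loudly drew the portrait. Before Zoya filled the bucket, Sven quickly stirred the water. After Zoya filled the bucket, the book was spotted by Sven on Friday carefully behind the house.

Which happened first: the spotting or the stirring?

the stirring

The connectives place the stirring before the spotting.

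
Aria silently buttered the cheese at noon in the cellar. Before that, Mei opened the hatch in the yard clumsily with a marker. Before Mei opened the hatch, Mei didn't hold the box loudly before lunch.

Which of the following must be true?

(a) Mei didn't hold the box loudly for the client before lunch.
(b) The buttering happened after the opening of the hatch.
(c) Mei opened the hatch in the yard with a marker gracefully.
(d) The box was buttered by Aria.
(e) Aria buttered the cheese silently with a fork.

(a) Entailed — under negation, adding a further restriction is entailed: if no such holding event occurred, none occurred for the client either.
(b) Entailed — the narrative places the opening before the buttering.
(c) Not entailed — 'gracefully' adds a manner not in (and inconsistent with) the original.
(d) Not entailed — Aria buttered the cheese, not the box; the box belongs to the holding event.
(e) Not entailed — 'with a fork' adds information not in the original event.

(a), (b)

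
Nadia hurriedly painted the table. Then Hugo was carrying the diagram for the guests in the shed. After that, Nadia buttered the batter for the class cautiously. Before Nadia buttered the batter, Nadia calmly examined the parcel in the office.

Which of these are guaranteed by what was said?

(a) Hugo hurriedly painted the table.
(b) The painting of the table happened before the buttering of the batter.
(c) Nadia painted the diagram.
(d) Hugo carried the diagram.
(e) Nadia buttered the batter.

(a) Not entailed — the passage has Nadia painting the table, not Hugo.
(b) Entailed — the narrative places the painting before the buttering.
(c) Not entailed — Nadia painted the table, not the diagram; the diagram belongs to the carrying event.
(d) Entailed — 'carry' is an activity; 'was carrying' entails that some carrying happened, so 'carried' holds.
(e) Entailed — every conjunct here is already in the original buttering event.

(b), (d), (e)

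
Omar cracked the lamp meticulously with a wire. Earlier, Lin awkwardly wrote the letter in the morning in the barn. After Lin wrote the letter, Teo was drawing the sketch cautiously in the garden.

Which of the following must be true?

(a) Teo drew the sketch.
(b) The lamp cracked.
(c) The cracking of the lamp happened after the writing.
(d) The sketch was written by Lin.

(b), (c)

(a) Not entailed — 'was drawing' is progressive on an accomplishment; it does not entail the completed 'drew'.
(b) Entailed — 'Omar cracked the lamp' is causative; it entails the inchoative 'the lamp cracked'.
(c) Entailed — the narrative places the writing before the cracking.
(d) Not entailed — Lin wrote the letter, not the sketch; the sketch belongs to the drawing event.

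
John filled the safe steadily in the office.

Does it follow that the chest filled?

Nothing is said about any chest; only the safe is affected.

no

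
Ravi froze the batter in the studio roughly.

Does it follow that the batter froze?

yes

'Ravi froze the batter' is the causative; it entails the inchoative 'the batter froze'.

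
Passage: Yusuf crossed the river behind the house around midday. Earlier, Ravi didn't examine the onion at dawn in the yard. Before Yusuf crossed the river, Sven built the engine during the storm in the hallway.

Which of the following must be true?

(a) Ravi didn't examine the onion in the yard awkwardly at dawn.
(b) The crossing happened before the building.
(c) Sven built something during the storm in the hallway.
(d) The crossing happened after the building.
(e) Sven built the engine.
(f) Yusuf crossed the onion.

(a) Entailed — under negation, adding a further restriction is entailed: if no such examining event occurred, none occurred awkwardly either.
(b) Not entailed — the narrative places the building before the crossing, not after.
(c) Entailed — this follows by dropping conjuncts from the building event's description.
(d) Entailed — the narrative places the building before the crossing.
(e) Entailed — this follows by dropping conjuncts from the building event's description.
(f) Not entailed — Yusuf crossed the river, not the onion; the onion belongs to the examining event.

(a), (c), (d), (e)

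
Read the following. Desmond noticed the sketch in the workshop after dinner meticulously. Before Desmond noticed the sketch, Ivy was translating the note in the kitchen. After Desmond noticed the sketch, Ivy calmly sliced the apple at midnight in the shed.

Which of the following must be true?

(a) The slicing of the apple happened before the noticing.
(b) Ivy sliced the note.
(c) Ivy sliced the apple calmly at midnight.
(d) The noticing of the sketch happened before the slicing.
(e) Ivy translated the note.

(a) Not entailed — the narrative places the noticing before the slicing, not after.
(b) Not entailed — Ivy sliced the apple, not the note; the note belongs to the translating event.
(c) Entailed — this follows by dropping conjuncts from the slicing event's description.
(d) Entailed — the narrative places the noticing before the slicing.
(e) Not entailed — 'was translating' is progressive on an accomplishment; it does not entail the completed 'translated'.

(c), (d)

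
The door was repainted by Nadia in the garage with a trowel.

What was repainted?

the door

'the door' marks the patient of the repainting event.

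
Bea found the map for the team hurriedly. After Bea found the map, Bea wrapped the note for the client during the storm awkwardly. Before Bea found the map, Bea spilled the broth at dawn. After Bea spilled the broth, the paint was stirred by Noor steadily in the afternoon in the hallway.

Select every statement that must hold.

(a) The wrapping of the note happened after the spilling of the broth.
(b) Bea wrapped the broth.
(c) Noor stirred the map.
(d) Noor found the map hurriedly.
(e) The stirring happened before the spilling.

(a) Entailed — the narrative places the spilling before the wrapping.
(b) Not entailed — Bea wrapped the note, not the broth; the broth belongs to the spilling event.
(c) Not entailed — Noor stirred the paint, not the map; the map belongs to the finding event.
(d) Not entailed — the passage has Bea finding the map, not Noor.
(e) Not entailed — the narrative places the spilling before the stirring, not after.

(a)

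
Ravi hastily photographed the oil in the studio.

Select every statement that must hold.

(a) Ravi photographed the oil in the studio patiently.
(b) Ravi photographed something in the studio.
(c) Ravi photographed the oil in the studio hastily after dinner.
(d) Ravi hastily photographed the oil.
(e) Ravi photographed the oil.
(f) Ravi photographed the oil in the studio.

(a) Not entailed — 'patiently' adds a manner not in (and inconsistent with) the original.
(b) Entailed — every conjunct here is already in the original photographing event.
(c) Not entailed — 'after dinner' adds information not in the original event.
(d) Entailed — every conjunct here is already in the original photographing event.
(e) Entailed — dropping 'in the studio', 'hastily' leaves a sub-description the original still satisfies.
(f) Entailed — every conjunct here is already in the original photographing event.

(b), (d), (e), (f)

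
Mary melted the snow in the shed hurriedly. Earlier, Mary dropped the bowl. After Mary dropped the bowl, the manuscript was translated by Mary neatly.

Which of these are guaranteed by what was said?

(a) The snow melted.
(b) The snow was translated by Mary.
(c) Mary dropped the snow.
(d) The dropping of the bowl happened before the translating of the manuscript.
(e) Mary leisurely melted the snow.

(a), (d)

(a) Entailed — 'Mary melted the snow' is causative; it entails the inchoative 'the snow melted'.
(b) Not entailed — Mary translated the manuscript, not the snow; the snow belongs to the melting event.
(c) Not entailed — Mary dropped the bowl, not the snow; the snow belongs to the melting event.
(d) Entailed — the narrative places the dropping before the translating.
(e) Not entailed — 'leisurely' adds a manner not in (and inconsistent with) the original.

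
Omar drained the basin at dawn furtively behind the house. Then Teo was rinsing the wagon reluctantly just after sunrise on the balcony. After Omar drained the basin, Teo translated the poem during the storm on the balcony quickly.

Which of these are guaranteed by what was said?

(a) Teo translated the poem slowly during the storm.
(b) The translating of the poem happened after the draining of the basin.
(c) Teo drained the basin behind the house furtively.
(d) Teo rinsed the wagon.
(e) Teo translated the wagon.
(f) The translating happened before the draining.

(a) Not entailed — 'slowly' adds a manner not in (and inconsistent with) the original.
(b) Entailed — the narrative places the draining before the translating.
(c) Not entailed — the passage has Omar draining the basin, not Teo.
(d) Entailed — 'rinse' is an activity; 'was rinsing' entails that some rinsing happened, so 'rinsed' holds.
(e) Not entailed — Teo translated the poem, not the wagon; the wagon belongs to the rinsing event.
(f) Not entailed — the narrative places the draining before the translating, not after.

(b), (d)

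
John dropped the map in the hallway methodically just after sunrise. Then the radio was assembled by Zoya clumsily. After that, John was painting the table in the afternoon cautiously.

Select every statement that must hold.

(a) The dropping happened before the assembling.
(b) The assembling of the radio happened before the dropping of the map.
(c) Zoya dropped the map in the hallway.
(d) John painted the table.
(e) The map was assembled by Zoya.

(a) Entailed — the narrative places the dropping before the assembling.
(b) Not entailed — the narrative places the dropping before the assembling, not after.
(c) Not entailed — the passage has John dropping the map, not Zoya.
(d) Not entailed — 'was painting' is progressive on an accomplishment; it does not entail the completed 'painted'.
(e) Not entailed — Zoya assembled the radio, not the map; the map belongs to the dropping event.

(a)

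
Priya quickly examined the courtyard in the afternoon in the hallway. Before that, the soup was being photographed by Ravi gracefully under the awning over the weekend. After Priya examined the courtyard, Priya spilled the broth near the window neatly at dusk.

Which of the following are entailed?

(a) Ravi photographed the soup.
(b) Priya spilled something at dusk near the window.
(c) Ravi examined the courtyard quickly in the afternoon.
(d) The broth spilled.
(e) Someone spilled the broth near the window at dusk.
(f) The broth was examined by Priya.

(b), (d), (e)

(a) Not entailed — 'was photographing' is progressive on an accomplishment; it does not entail the completed 'photographed'.
(b) Entailed — this follows by dropping conjuncts from the spilling event's description.
(c) Not entailed — the passage has Priya examining the courtyard, not Ravi.
(d) Entailed — 'Priya spilled the broth' is causative; it entails the inchoative 'the broth spilled'.
(e) Entailed — dropping 'neatly' and generalizing the agent leaves a sub-description the original still satisfies.
(f) Not entailed — Priya examined the courtyard, not the broth; the broth belongs to the spilling event.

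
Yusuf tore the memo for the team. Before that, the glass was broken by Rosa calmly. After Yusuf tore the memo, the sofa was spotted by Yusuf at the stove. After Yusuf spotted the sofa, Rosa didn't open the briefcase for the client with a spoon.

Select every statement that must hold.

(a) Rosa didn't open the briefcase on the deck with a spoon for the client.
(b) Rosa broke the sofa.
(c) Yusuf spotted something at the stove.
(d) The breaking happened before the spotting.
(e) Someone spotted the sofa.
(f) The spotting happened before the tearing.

(a) Entailed — under negation, adding a further restriction is entailed: if no such opening event occurred, none occurred on the deck either.
(b) Not entailed — Rosa broke the glass, not the sofa; the sofa belongs to the spotting event.
(c) Entailed — the original entails any weakening of itself; this just generalizes the patient.
(d) Entailed — the narrative places the breaking before the spotting.
(e) Entailed — every conjunct here is already in the original spotting event.
(f) Not entailed — the narrative places the tearing before the spotting, not after.

(a), (c), (d), (e)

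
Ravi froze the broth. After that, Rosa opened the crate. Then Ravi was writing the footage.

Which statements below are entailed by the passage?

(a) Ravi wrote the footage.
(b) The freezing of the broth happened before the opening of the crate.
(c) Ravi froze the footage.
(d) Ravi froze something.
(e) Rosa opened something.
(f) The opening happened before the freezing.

(a) Not entailed — 'was writing' is progressive on an accomplishment; it does not entail the completed 'wrote'.
(b) Entailed — the narrative places the freezing before the opening.
(c) Not entailed — Ravi froze the broth, not the footage; the footage belongs to the writing event.
(d) Entailed — the original entails any weakening of itself; this just generalizes the patient.
(e) Entailed — the original entails any weakening of itself; this just generalizes the patient.
(f) Not entailed — the narrative places the freezing before the opening, not after.

(b), (d), (e)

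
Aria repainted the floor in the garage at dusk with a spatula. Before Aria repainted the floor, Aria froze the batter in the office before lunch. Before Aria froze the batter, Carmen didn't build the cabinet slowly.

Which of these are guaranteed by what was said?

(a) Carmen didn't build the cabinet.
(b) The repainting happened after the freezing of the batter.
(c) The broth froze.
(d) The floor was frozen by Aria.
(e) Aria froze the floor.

(a) Not entailed — dropping 'slowly' under negation is not valid — the original leaves open that Carmen built the cabinet some other way.
(b) Entailed — the narrative places the freezing before the repainting.
(c) Not entailed — the batter is what froze, not the broth.
(d) Not entailed — Aria froze the batter, not the floor; the floor belongs to the repainting event.
(e) Not entailed — Aria froze the batter, not the floor; the floor belongs to the repainting event.

(b)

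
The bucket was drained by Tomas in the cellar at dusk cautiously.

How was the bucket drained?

'cautiously' marks the manner of the draining event.

cautiously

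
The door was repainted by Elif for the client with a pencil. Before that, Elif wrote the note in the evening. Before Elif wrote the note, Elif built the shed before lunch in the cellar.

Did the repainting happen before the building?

The narrative orders the building before the repainting.

no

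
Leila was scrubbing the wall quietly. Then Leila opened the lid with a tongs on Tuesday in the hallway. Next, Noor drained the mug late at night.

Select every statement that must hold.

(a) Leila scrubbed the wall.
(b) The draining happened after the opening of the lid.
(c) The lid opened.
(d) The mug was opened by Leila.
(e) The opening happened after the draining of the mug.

(a), (b), (c)

(a) Entailed — 'scrub' is an activity; 'was scrubbing' entails that some scrubbing happened, so 'scrubbed' holds.
(b) Entailed — the narrative places the opening before the draining.
(c) Entailed — 'Leila opened the lid' is causative; it entails the inchoative 'the lid opened'.
(d) Not entailed — Leila opened the lid, not the mug; the mug belongs to the draining event.
(e) Not entailed — the narrative places the opening before the draining, not after.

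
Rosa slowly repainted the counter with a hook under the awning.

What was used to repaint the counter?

a hook

'with a hook' marks the instrument of the repainting event.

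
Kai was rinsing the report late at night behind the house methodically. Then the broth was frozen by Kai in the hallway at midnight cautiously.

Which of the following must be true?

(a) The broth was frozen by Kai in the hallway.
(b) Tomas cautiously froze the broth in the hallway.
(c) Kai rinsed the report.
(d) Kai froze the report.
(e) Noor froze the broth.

(a), (c)

(a) Entailed — every conjunct here is already in the original freezing event.
(b) Not entailed — the passage has Kai freezing the broth, not Tomas.
(c) Entailed — 'rinse' is an activity; 'was rinsing' entails that some rinsing happened, so 'rinsed' holds.
(d) Not entailed — Kai froze the broth, not the report; the report belongs to the rinsing event.
(e) Not entailed — the passage has Kai freezing the broth, not Noor.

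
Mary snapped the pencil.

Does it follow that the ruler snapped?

no

Nothing is said about any ruler; only the pencil is affected.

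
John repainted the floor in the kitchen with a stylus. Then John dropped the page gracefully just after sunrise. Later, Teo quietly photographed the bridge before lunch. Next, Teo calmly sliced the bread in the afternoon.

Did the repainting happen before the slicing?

yes

The narrative orders the repainting before the slicing.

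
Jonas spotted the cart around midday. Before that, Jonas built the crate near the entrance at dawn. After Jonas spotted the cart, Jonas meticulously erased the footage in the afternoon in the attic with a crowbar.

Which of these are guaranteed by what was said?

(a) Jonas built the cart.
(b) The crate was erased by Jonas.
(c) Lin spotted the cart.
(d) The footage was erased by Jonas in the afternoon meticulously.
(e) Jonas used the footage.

(a) Not entailed — Jonas built the crate, not the cart; the cart belongs to the spotting event.
(b) Not entailed — Jonas erased the footage, not the crate; the crate belongs to the building event.
(c) Not entailed — the passage has Jonas spotting the cart, not Lin.
(d) Entailed — dropping 'in the attic', 'with a crowbar' leaves a sub-description the original still satisfies.
(e) Not entailed — the footage is the patient, not an instrument — Jonas used a crowbar.

(d)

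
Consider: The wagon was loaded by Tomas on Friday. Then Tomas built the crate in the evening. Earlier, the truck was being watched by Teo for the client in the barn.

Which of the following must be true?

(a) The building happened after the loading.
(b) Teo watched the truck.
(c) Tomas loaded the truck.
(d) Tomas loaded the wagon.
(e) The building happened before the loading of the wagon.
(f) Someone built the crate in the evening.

(a), (b), (d), (f)

(a) Entailed — the narrative places the loading before the building.
(b) Entailed — 'watch' is an activity; 'was watching' entails that some watching happened, so 'watched' holds.
(c) Not entailed — Tomas loaded the wagon, not the truck; the truck belongs to the watching event.
(d) Entailed — every conjunct here is already in the original loading event.
(e) Not entailed — the narrative places the loading before the building, not after.
(f) Entailed — this follows by dropping conjuncts from the building event's description.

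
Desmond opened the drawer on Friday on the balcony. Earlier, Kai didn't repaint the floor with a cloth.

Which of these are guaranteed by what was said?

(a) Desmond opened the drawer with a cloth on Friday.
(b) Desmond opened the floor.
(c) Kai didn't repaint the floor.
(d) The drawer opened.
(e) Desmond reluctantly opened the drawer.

(d)

(a) Not entailed — 'with a cloth' adds information not in the original event.
(b) Not entailed — Desmond opened the drawer, not the floor; the floor belongs to the repainting event.
(c) Not entailed — dropping 'with a cloth' under negation is not valid — the original leaves open that Kai repainted the floor some other way.
(d) Entailed — 'Desmond opened the drawer' is causative; it entails the inchoative 'the drawer opened'.
(e) Not entailed — 'reluctantly' adds information not in the original event.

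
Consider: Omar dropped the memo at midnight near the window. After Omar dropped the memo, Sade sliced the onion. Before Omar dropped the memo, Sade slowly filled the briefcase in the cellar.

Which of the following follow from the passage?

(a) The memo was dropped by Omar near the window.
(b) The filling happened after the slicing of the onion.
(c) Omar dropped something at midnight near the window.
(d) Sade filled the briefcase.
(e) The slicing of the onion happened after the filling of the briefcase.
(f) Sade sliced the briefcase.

(a), (c), (d), (e)

(a) Entailed — the original entails any weakening of itself; this just drops 'at midnight'.
(b) Not entailed — the narrative places the filling before the slicing, not after.
(c) Entailed — the original entails any weakening of itself; this just generalizes the patient.
(d) Entailed — every conjunct here is already in the original filling event.
(e) Entailed — the narrative places the filling before the slicing.
(f) Not entailed — Sade sliced the onion, not the briefcase; the briefcase belongs to the filling event.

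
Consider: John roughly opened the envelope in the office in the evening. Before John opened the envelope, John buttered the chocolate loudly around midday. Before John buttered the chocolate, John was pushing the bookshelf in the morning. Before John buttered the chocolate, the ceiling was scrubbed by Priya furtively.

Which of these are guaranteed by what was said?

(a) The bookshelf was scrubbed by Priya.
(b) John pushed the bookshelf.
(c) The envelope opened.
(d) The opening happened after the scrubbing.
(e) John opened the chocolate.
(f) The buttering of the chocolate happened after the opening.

(a) Not entailed — Priya scrubbed the ceiling, not the bookshelf; the bookshelf belongs to the pushing event.
(b) Entailed — 'push' is an activity; 'was pushing' entails that some pushing happened, so 'pushed' holds.
(c) Entailed — 'John opened the envelope' is causative; it entails the inchoative 'the envelope opened'.
(d) Entailed — the narrative places the scrubbing before the opening.
(e) Not entailed — John opened the envelope, not the chocolate; the chocolate belongs to the buttering event.
(f) Not entailed — the narrative places the buttering before the opening, not after.

(b), (c), (d)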